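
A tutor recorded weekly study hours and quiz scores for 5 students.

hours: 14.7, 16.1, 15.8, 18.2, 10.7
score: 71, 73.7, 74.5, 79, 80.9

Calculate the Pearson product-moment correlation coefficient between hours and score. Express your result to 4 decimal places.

n = 5, Σx = 75.5, Σy = 379.1, Σx² = 1170.67, Σy² = 28808.75, Σxy = 5710.8
nΣxy − ΣxΣy = 28554 − 28622.05 = -68.05
nΣx² − (Σx)² = 5853.35 − 5700.25 = 153.1; nΣy² − (Σy)² = 144043.75 − 143716.81 = 326.94
r = -68.05 / √(153.1 × 326.94) = -68.05 / 223.7287 ≈ -0.3042

-0.3042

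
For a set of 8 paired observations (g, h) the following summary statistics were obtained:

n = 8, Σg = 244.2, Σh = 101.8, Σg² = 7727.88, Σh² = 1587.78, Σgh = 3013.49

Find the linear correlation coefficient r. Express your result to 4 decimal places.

r = (nΣgh − ΣgΣh) / √[(nΣg² − (Σg)²)(nΣh² − (Σh)²)]
Numerator: 8×3013.49 − 244.2×101.8 = -751.64
Denominator: √[(61823.04 − 59633.64)(12702.24 − 10363.24)] = √[2189.4 × 2339] = 2262.9641
r = -751.64 / 2262.9641 ≈ -0.3321

-0.3321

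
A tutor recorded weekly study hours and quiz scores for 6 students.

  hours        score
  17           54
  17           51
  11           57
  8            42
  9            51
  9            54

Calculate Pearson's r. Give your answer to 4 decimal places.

n = 6, Σx = 71, Σy = 309, Σx² = 925, Σy² = 16047, Σxy = 3693
nΣxy − ΣxΣy = 22158 − 21939 = 219
nΣx² − (Σx)² = 5550 − 5041 = 509; nΣy² − (Σy)² = 96282 − 95481 = 801
r = 219 / √(509 × 801) = 219 / 638.5209 ≈ 0.3430

0.3430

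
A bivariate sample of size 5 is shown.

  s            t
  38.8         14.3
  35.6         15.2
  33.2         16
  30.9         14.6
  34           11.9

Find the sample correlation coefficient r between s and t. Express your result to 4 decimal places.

-0.0607

n = 5, Σs = 172.5, Σt = 72, Σs² = 5985.85, Σt² = 1046.3, Σst = 2482.9
nΣst − ΣsΣt = 12414.5 − 12420 = -5.5
nΣs² − (Σs)² = 29929.25 − 29756.25 = 173; nΣt² − (Σt)² = 5231.5 − 5184 = 47.5
r = -5.5 / √(173 × 47.5) = -5.5 / 90.6504 ≈ -0.0607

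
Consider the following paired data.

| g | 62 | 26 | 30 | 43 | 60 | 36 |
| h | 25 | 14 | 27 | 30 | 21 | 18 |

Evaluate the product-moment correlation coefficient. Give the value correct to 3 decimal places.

0.308

n = 6, Σg = 257, Σh = 135, Σg² = 12165, Σh² = 3215, Σgh = 5922
nΣgh − ΣgΣh = 35532 − 34695 = 837
nΣg² − (Σg)² = 72990 − 66049 = 6941; nΣh² − (Σh)² = 19290 − 18225 = 1065
r = 837 / √(6941 × 1065) = 837 / 2718.8536 ≈ 0.308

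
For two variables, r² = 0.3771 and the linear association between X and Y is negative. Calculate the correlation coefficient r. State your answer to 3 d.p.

-0.614

|r| = √0.3771 = 0.614
The association is negative, so r = −0.614.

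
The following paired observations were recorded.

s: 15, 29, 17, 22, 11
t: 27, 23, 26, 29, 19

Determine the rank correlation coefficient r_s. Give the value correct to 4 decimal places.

0.3000

Rank s: 2, 5, 3, 4, 1
Rank t: 4, 2, 3, 5, 1
d = rank(s) − rank(t): -2, 3, 0, -1, 0; Σd² = 14
ρ = 1 − 6Σd² / [n(n²−1)] = 1 − 6×14 / (5×24) = 1 − 84/120 ≈ 0.3000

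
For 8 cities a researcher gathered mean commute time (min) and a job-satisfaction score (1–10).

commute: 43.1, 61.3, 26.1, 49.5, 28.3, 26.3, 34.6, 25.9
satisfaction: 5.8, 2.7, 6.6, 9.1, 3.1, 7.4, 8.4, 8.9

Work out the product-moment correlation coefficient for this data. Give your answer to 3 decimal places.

n = 8, Σx = 295.1, Σy = 52, Σx² = 12107.31, Σy² = 381.44, Σxy = 1841.7
nΣxy − ΣxΣy = 14733.6 − 15345.2 = -611.6
nΣx² − (Σx)² = 96858.48 − 87084.01 = 9774.47; nΣy² − (Σy)² = 3051.52 − 2704 = 347.52
r = -611.6 / √(9774.47 × 347.52) = -611.6 / 1843.0474 ≈ -0.332

-0.332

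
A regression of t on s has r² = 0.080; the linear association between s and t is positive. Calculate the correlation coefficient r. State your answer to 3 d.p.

0.283

|r| = √0.080 = 0.283
The association is positive, so r = 0.283.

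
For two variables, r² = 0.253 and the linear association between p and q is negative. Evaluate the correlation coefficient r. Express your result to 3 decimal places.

|r| = √0.253 = 0.503
The association is negative, so r = −0.503.

-0.503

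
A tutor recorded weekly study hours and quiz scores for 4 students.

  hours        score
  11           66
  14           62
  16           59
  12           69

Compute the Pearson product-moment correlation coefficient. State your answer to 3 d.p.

-0.889

n = 4, Σx = 53, Σy = 256, Σx² = 717, Σy² = 16442, Σxy = 3366
nΣxy − ΣxΣy = 13464 − 13568 = -104
nΣx² − (Σx)² = 2868 − 2809 = 59; nΣy² − (Σy)² = 65768 − 65536 = 232
r = -104 / √(59 × 232) = -104 / 116.9957 ≈ -0.889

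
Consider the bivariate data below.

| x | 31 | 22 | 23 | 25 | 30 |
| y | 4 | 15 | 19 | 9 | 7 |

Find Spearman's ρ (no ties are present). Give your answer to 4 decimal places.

Rank x: 5, 1, 2, 3, 4
Rank y: 1, 4, 5, 3, 2
d = rank(x) − rank(y): 4, -3, -3, 0, 2; Σd² = 38
ρ = 1 − 6Σd² / [n(n²−1)] = 1 − 6×38 / (5×24) = 1 − 228/120 ≈ -0.9000

-0.9000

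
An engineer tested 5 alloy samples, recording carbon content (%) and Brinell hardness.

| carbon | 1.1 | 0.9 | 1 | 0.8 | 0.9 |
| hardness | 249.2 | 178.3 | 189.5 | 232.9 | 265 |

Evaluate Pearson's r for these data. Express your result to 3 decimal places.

0.053

n = 5, Σx = 4.7, Σy = 1114.9, Σx² = 4.47, Σy² = 254269.19, Σxy = 1048.91
nΣxy − ΣxΣy = 5244.55 − 5240.03 = 4.52
nΣx² − (Σx)² = 22.35 − 22.09 = 0.26; nΣy² − (Σy)² = 1271345.95 − 1243002.01 = 28343.94
r = 4.52 / √(0.26 × 28343.94) = 4.52 / 85.8454 ≈ 0.053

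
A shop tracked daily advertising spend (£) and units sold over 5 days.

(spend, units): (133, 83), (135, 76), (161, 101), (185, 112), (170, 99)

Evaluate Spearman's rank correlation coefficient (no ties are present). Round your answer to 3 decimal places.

0.800

Rank spend: 1, 2, 3, 5, 4
Rank units: 2, 1, 4, 5, 3
d = rank(spend) − rank(units): -1, 1, -1, 0, 1; Σd² = 4
ρ = 1 − 6Σd² / [n(n²−1)] = 1 − 6×4 / (5×24) = 1 − 24/120 ≈ 0.800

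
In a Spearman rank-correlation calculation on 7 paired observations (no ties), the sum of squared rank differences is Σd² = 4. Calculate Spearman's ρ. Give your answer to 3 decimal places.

ρ = 1 − 6Σd² / [n(n²−1)] = 1 − 6×4 / (7×48)
  = 1 − 24/336 = 1 − 0.0714 ≈ 0.929

0.929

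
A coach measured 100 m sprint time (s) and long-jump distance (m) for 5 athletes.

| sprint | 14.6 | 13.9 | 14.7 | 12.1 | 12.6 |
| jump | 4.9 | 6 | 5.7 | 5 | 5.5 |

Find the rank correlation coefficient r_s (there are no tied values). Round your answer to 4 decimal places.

Rank sprint: 4, 3, 5, 1, 2
Rank jump: 1, 5, 4, 2, 3
d = rank(sprint) − rank(jump): 3, -2, 1, -1, -1; Σd² = 16
ρ = 1 − 6Σd² / [n(n²−1)] = 1 − 6×16 / (5×24) = 1 − 96/120 ≈ 0.2000

0.2000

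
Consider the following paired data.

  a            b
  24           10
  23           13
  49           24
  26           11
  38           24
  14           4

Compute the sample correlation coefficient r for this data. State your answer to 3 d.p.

0.945

n = 6, Σa = 174, Σb = 86, Σa² = 5822, Σb² = 1558, Σab = 2969
nΣab − ΣaΣb = 17814 − 14964 = 2850
nΣa² − (Σa)² = 34932 − 30276 = 4656; nΣb² − (Σb)² = 9348 − 7396 = 1952
r = 2850 / √(4656 × 1952) = 2850 / 3014.7159 ≈ 0.945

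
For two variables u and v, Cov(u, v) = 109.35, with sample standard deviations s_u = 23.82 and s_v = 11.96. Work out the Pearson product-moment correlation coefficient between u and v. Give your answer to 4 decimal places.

r = Cov(u,v) / (s_u · s_v) = 109.35 / (23.82 × 11.96)
  = 109.35 / 284.8872 ≈ 0.3838

0.3838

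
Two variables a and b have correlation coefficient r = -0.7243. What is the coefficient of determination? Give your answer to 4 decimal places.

r² = (-0.7243)² = 0.5246

0.5246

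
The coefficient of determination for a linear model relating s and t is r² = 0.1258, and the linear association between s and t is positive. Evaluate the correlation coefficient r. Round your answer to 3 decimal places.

0.355

|r| = √0.1258 = 0.355
The association is positive, so r = 0.355.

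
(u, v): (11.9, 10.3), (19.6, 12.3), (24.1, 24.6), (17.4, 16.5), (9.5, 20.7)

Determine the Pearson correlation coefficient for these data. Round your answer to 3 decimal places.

0.344

n = 5, Σu = 82.5, Σv = 84.4, Σu² = 1499.59, Σv² = 1563.28, Σuv = 1440.26
nΣuv − ΣuΣv = 7201.3 − 6963 = 238.3
nΣu² − (Σu)² = 7497.95 − 6806.25 = 691.7; nΣv² − (Σv)² = 7816.4 − 7123.36 = 693.04
r = 238.3 / √(691.7 × 693.04) = 238.3 / 692.3697 ≈ 0.344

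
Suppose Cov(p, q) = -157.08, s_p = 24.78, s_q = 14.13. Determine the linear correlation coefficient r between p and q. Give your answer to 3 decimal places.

-0.449

r = Cov(p,q) / (s_p · s_q) = -157.08 / (24.78 × 14.13)
  = -157.08 / 350.1414 ≈ -0.449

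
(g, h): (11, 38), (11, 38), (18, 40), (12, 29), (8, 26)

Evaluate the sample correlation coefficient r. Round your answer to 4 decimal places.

n = 5, Σg = 60, Σh = 171, Σg² = 774, Σh² = 6005, Σgh = 2112
nΣgh − ΣgΣh = 10560 − 10260 = 300
nΣg² − (Σg)² = 3870 − 3600 = 270; nΣh² − (Σh)² = 30025 − 29241 = 784
r = 300 / √(270 × 784) = 300 / 460.0869 ≈ 0.6521

0.6521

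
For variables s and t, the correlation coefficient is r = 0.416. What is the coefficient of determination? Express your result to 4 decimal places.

r² = (0.416)² = 0.1731

0.1731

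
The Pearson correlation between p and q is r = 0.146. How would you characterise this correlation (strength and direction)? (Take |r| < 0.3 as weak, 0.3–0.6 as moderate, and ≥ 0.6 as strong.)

weak positive

r = 0.146 > 0 so the relationship is positive.
|r| = 0.146, which falls in the weak range.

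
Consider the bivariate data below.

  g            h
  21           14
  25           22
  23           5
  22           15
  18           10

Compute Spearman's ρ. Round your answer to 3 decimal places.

0.400

Rank g: 2, 5, 4, 3, 1
Rank h: 3, 5, 1, 4, 2
d = rank(g) − rank(h): -1, 0, 3, -1, -1; Σd² = 12
ρ = 1 − 6Σd² / [n(n²−1)] = 1 − 6×12 / (5×24) = 1 − 72/120 ≈ 0.400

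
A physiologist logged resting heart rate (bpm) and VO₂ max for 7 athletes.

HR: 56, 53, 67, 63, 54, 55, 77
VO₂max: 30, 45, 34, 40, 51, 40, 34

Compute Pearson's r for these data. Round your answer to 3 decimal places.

-0.524

n = 7, Σx = 425, Σy = 274, Σx² = 26273, Σy² = 11038, Σxy = 16435
nΣxy − ΣxΣy = 115045 − 116450 = -1405
nΣx² − (Σx)² = 183911 − 180625 = 3286; nΣy² − (Σy)² = 77266 − 75076 = 2190
r = -1405 / √(3286 × 2190) = -1405 / 2682.5995 ≈ -0.524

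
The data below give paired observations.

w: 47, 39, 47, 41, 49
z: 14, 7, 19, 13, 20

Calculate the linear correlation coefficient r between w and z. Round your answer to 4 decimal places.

n = 5, Σw = 223, Σz = 73, Σw² = 10021, Σz² = 1175, Σwz = 3337
nΣwz − ΣwΣz = 16685 − 16279 = 406
nΣw² − (Σw)² = 50105 − 49729 = 376; nΣz² − (Σz)² = 5875 − 5329 = 546
r = 406 / √(376 × 546) = 406 / 453.0960 ≈ 0.8961

0.8961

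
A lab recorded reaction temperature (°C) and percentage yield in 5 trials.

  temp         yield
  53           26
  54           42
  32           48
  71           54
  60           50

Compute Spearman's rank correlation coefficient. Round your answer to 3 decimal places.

0.700

Rank temp: 2, 3, 1, 5, 4
Rank yield: 1, 2, 3, 5, 4
d = rank(temp) − rank(yield): 1, 1, -2, 0, 0; Σd² = 6
ρ = 1 − 6Σd² / [n(n²−1)] = 1 − 6×6 / (5×24) = 1 − 36/120 ≈ 0.700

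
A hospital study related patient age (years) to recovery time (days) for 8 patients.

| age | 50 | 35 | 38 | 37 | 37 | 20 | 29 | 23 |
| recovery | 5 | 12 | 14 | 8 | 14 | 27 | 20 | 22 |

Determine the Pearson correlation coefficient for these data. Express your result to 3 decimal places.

n = 8, Σx = 269, Σy = 122, Σx² = 9677, Σy² = 2238, Σxy = 3642
nΣxy − ΣxΣy = 29136 − 32818 = -3682
nΣx² − (Σx)² = 77416 − 72361 = 5055; nΣy² − (Σy)² = 17904 − 14884 = 3020
r = -3682 / √(5055 × 3020) = -3682 / 3907.1857 ≈ -0.942

-0.942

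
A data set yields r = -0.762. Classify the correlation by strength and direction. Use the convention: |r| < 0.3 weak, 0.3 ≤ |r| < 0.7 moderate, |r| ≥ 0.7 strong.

strong negative

r = -0.762 < 0 so the relationship is negative.
|r| = 0.762, which falls in the strong range.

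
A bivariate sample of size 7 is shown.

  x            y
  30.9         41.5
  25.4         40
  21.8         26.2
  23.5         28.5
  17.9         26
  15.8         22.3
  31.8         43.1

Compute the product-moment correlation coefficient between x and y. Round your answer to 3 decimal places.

0.935

n = 7, Σx = 167.1, Σy = 227.6, Σx² = 4208.75, Σy² = 7851.84, Σxy = 5727.58
nΣxy − ΣxΣy = 40093.06 − 38031.96 = 2061.1
nΣx² − (Σx)² = 29461.25 − 27922.41 = 1538.84; nΣy² − (Σy)² = 54962.88 − 51801.76 = 3161.12
r = 2061.1 / √(1538.84 × 3161.12) = 2061.1 / 2205.5516 ≈ 0.935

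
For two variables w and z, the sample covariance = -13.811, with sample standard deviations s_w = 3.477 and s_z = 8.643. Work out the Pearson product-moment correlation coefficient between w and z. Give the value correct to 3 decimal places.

-0.460

r = Cov(w,z) / (s_w · s_z) = -13.811 / (3.477 × 8.643)
  = -13.811 / 30.0517 ≈ -0.460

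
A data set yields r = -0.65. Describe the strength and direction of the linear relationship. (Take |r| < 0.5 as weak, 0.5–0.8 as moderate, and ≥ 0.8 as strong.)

r = -0.65 < 0 so the relationship is negative.
|r| = 0.65, which falls in the moderate range.

moderate negative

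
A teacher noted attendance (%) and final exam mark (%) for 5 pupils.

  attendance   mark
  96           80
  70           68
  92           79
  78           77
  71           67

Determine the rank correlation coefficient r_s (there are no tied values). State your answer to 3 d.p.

0.900

Rank attendance: 5, 1, 4, 3, 2
Rank mark: 5, 2, 4, 3, 1
d = rank(attendance) − rank(mark): 0, -1, 0, 0, 1; Σd² = 2
ρ = 1 − 6Σd² / [n(n²−1)] = 1 − 6×2 / (5×24) = 1 − 12/120 ≈ 0.900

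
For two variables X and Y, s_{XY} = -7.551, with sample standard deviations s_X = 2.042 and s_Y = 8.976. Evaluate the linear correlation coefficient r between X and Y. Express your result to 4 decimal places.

-0.4120

r = Cov(X,Y) / (s_X · s_Y) = -7.551 / (2.042 × 8.976)
  = -7.551 / 18.3290 ≈ -0.4120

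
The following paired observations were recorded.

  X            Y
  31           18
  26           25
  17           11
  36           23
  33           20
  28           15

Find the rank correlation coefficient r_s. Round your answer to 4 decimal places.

0.4286

Rank X: 4, 2, 1, 6, 5, 3
Rank Y: 3, 6, 1, 5, 4, 2
d = rank(X) − rank(Y): 1, -4, 0, 1, 1, 1; Σd² = 20
ρ = 1 − 6Σd² / [n(n²−1)] = 1 − 6×20 / (6×35) = 1 − 120/210 ≈ 0.4286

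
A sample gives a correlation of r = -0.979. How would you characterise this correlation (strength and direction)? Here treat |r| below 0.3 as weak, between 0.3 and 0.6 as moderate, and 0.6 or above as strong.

strong negative

r = -0.979 < 0 so the relationship is negative.
|r| = 0.979, which falls in the strong range.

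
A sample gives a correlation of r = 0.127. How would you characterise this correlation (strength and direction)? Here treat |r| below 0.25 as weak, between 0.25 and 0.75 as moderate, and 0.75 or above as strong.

r = 0.127 > 0 so the relationship is positive.
|r| = 0.127, which falls in the weak range.

weak positive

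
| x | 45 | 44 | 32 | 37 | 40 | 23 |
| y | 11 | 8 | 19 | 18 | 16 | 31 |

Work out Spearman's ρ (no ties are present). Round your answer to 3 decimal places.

Rank x: 6, 5, 2, 3, 4, 1
Rank y: 2, 1, 5, 4, 3, 6
d = rank(x) − rank(y): 4, 4, -3, -1, 1, -5; Σd² = 68
ρ = 1 − 6Σd² / [n(n²−1)] = 1 − 6×68 / (6×35) = 1 − 408/210 ≈ -0.943

-0.943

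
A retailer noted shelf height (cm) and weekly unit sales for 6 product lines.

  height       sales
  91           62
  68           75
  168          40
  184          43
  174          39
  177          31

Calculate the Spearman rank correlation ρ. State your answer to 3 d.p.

Rank height: 2, 1, 3, 6, 4, 5
Rank sales: 5, 6, 3, 4, 2, 1
d = rank(height) − rank(sales): -3, -5, 0, 2, 2, 4; Σd² = 58
ρ = 1 − 6Σd² / [n(n²−1)] = 1 − 6×58 / (6×35) = 1 − 348/210 ≈ -0.657

-0.657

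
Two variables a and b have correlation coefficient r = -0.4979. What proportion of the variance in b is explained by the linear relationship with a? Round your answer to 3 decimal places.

r² = (-0.4979)² = 0.248

0.248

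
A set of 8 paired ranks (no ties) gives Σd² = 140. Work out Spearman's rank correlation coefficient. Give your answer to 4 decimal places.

-0.6667

ρ = 1 − 6Σd² / [n(n²−1)] = 1 − 6×140 / (8×63)
  = 1 − 840/504 = 1 − 1.66667 ≈ -0.6667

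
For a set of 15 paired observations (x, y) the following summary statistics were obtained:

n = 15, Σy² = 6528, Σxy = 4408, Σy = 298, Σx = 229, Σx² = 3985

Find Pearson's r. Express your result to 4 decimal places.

r = (nΣxy − ΣxΣy) / √[(nΣx² − (Σx)²)(nΣy² − (Σy)²)]
Numerator: 15×4408 − 229×298 = -2122
Denominator: √[(59775 − 52441)(97920 − 88804)] = √[7334 × 9116] = 8176.5973
r = -2122 / 8176.5973 ≈ -0.2595

-0.2595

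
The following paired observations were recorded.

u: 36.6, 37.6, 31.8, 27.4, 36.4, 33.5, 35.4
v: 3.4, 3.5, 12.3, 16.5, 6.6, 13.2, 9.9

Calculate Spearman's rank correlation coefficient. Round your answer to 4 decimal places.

-0.9286

Rank u: 6, 7, 2, 1, 5, 3, 4
Rank v: 1, 2, 5, 7, 3, 6, 4
d = rank(u) − rank(v): 5, 5, -3, -6, 2, -3, 0; Σd² = 108
ρ = 1 − 6Σd² / [n(n²−1)] = 1 − 6×108 / (7×48) = 1 − 648/336 ≈ -0.9286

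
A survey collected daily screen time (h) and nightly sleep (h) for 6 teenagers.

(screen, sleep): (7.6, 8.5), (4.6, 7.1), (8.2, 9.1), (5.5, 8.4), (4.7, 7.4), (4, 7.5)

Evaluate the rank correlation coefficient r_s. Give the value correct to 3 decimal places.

0.829

Rank screen: 5, 2, 6, 4, 3, 1
Rank sleep: 5, 1, 6, 4, 2, 3
d = rank(screen) − rank(sleep): 0, 1, 0, 0, 1, -2; Σd² = 6
ρ = 1 − 6Σd² / [n(n²−1)] = 1 − 6×6 / (6×35) = 1 − 36/210 ≈ 0.829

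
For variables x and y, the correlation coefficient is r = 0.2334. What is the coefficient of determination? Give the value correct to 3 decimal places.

r² = (0.2334)² = 0.054

0.054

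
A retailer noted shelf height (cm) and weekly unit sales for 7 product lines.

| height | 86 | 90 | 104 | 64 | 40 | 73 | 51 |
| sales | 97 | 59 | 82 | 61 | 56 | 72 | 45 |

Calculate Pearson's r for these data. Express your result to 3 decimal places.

0.679

n = 7, Σx = 508, Σy = 472, Σx² = 39938, Σy² = 33680, Σxy = 35875
nΣxy − ΣxΣy = 251125 − 239776 = 11349
nΣx² − (Σx)² = 279566 − 258064 = 21502; nΣy² − (Σy)² = 235760 − 222784 = 12976
r = 11349 / √(21502 × 12976) = 11349 / 16703.5910 ≈ 0.679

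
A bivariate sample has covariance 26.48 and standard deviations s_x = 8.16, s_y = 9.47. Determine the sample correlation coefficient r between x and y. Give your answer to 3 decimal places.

0.343

r = Cov(x,y) / (s_x · s_y) = 26.48 / (8.16 × 9.47)
  = 26.48 / 77.2752 ≈ 0.343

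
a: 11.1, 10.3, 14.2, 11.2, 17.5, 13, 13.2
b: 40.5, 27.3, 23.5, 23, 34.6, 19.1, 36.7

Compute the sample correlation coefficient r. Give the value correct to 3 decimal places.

0.117

n = 7, Σa = 90.5, Σb = 204.7, Σa² = 1205.87, Σb² = 6375.65, Σab = 2660.28
nΣab − ΣaΣb = 18621.96 − 18525.35 = 96.61
nΣa² − (Σa)² = 8441.09 − 8190.25 = 250.84; nΣb² − (Σb)² = 44629.55 − 41902.09 = 2727.46
r = 96.61 / √(250.84 × 2727.46) = 96.61 / 827.1373 ≈ 0.117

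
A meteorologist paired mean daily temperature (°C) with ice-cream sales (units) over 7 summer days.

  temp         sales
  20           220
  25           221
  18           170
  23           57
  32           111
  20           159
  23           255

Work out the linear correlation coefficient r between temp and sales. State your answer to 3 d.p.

-0.285

n = 7, Σx = 161, Σy = 1193, Σx² = 3831, Σy² = 232017, Σxy = 26893
nΣxy − ΣxΣy = 188251 − 192073 = -3822
nΣx² − (Σx)² = 26817 − 25921 = 896; nΣy² − (Σy)² = 1624119 − 1423249 = 200870
r = -3822 / √(896 × 200870) = -3822 / 13415.6446 ≈ -0.285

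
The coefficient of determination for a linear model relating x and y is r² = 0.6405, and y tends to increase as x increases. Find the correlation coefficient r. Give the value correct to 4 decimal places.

|r| = √0.6405 = 0.8003
The association is positive, so r = 0.8003.

0.8003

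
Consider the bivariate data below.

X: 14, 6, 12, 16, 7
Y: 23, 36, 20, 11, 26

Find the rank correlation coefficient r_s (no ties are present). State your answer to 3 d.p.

Rank X: 4, 1, 3, 5, 2
Rank Y: 3, 5, 2, 1, 4
d = rank(X) − rank(Y): 1, -4, 1, 4, -2; Σd² = 38
ρ = 1 − 6Σd² / [n(n²−1)] = 1 − 6×38 / (5×24) = 1 − 228/120 ≈ -0.900

-0.900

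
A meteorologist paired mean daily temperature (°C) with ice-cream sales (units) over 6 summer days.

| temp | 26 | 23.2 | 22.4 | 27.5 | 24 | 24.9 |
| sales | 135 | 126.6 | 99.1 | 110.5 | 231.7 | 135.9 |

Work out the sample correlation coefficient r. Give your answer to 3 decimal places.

n = 6, Σx = 148, Σy = 838.8, Σx² = 3668.26, Σy² = 128437.32, Σxy = 20650.42
nΣxy − ΣxΣy = 123902.52 − 124142.4 = -239.88
nΣx² − (Σx)² = 22009.56 − 21904 = 105.56; nΣy² − (Σy)² = 770623.92 − 703585.44 = 67038.48
r = -239.88 / √(105.56 × 67038.48) = -239.88 / 2660.1846 ≈ -0.090

-0.090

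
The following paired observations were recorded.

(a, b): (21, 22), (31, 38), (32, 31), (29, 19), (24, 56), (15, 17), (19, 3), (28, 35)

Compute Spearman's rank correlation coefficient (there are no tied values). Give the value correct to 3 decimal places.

0.548

Rank a: 3, 7, 8, 6, 4, 1, 2, 5
Rank b: 4, 7, 5, 3, 8, 2, 1, 6
d = rank(a) − rank(b): -1, 0, 3, 3, -4, -1, 1, -1; Σd² = 38
ρ = 1 − 6Σd² / [n(n²−1)] = 1 − 6×38 / (8×63) = 1 − 228/504 ≈ 0.548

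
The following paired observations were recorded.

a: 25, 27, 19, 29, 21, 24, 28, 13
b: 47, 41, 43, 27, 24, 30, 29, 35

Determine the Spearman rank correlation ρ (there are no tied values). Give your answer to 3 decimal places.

Rank a: 5, 6, 2, 8, 3, 4, 7, 1
Rank b: 8, 6, 7, 2, 1, 4, 3, 5
d = rank(a) − rank(b): -3, 0, -5, 6, 2, 0, 4, -4; Σd² = 106
ρ = 1 − 6Σd² / [n(n²−1)] = 1 − 6×106 / (8×63) = 1 − 636/504 ≈ -0.262

-0.262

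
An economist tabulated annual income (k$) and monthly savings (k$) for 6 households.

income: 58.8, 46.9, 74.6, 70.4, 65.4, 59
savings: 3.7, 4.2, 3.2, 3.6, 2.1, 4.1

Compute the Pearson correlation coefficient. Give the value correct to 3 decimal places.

n = 6, Σx = 375.1, Σy = 20.9, Σx² = 23936.53, Σy² = 75.75, Σxy = 1285.94
nΣxy − ΣxΣy = 7715.64 − 7839.59 = -123.95
nΣx² − (Σx)² = 143619.18 − 140700.01 = 2919.17; nΣy² − (Σy)² = 454.5 − 436.81 = 17.69
r = -123.95 / √(2919.17 × 17.69) = -123.95 / 227.2446 ≈ -0.545

-0.545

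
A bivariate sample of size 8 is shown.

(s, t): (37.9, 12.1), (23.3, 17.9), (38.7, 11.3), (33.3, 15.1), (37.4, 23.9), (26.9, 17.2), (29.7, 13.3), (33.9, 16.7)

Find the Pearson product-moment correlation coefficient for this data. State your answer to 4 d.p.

n = 8, Σs = 261.1, Σt = 127.5, Σs² = 8739.55, Σt² = 2145.35, Σst = 4133.48
nΣst − ΣsΣt = 33067.84 − 33290.25 = -222.41
nΣs² − (Σs)² = 69916.4 − 68173.21 = 1743.19; nΣt² − (Σt)² = 17162.8 − 16256.25 = 906.55
r = -222.41 / √(1743.19 × 906.55) = -222.41 / 1257.0954 ≈ -0.1769

-0.1769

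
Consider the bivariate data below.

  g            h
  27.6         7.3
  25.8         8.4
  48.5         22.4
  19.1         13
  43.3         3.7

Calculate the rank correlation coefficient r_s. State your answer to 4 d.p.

Rank g: 3, 2, 5, 1, 4
Rank h: 2, 3, 5, 4, 1
d = rank(g) − rank(h): 1, -1, 0, -3, 3; Σd² = 20
ρ = 1 − 6Σd² / [n(n²−1)] = 1 − 6×20 / (5×24) = 1 − 120/120 ≈ 0.0000

0.0000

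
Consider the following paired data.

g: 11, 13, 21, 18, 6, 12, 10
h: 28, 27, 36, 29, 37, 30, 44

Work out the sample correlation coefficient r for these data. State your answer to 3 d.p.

n = 7, Σg = 91, Σh = 231, Σg² = 1335, Σh² = 7855, Σgh = 2959
nΣgh − ΣgΣh = 20713 − 21021 = -308
nΣg² − (Σg)² = 9345 − 8281 = 1064; nΣh² − (Σh)² = 54985 − 53361 = 1624
r = -308 / √(1064 × 1624) = -308 / 1314.5098 ≈ -0.234

-0.234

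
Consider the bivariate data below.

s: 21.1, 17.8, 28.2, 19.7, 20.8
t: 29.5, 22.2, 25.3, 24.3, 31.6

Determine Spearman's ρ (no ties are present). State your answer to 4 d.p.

0.6000

Rank s: 4, 1, 5, 2, 3
Rank t: 4, 1, 3, 2, 5
d = rank(s) − rank(t): 0, 0, 2, 0, -2; Σd² = 8
ρ = 1 − 6Σd² / [n(n²−1)] = 1 − 6×8 / (5×24) = 1 − 48/120 ≈ 0.6000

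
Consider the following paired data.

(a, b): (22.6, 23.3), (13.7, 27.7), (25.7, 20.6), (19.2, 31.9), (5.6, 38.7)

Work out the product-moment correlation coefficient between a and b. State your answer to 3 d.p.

-0.895

n = 5, Σa = 86.8, Σb = 142.2, Σa² = 1758.94, Σb² = 4249.84, Σab = 2264.69
nΣab − ΣaΣb = 11323.45 − 12342.96 = -1019.51
nΣa² − (Σa)² = 8794.7 − 7534.24 = 1260.46; nΣb² − (Σb)² = 21249.2 − 20220.84 = 1028.36
r = -1019.51 / √(1260.46 × 1028.36) = -1019.51 / 1138.5107 ≈ -0.895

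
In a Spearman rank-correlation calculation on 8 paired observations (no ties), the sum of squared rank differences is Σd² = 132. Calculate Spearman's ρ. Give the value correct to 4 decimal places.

-0.5714

ρ = 1 − 6Σd² / [n(n²−1)] = 1 − 6×132 / (8×63)
  = 1 − 792/504 = 1 − 1.57143 ≈ -0.5714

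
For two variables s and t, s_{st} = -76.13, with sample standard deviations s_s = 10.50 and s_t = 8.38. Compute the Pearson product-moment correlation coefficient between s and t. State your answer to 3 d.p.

r = Cov(s,t) / (s_s · s_t) = -76.13 / (10.50 × 8.38)
  = -76.13 / 87.9900 ≈ -0.865

-0.865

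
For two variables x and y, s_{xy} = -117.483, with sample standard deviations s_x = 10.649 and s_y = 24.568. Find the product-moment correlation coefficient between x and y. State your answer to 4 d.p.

r = Cov(x,y) / (s_x · s_y) = -117.483 / (10.649 × 24.568)
  = -117.483 / 261.6246 ≈ -0.4491

-0.4491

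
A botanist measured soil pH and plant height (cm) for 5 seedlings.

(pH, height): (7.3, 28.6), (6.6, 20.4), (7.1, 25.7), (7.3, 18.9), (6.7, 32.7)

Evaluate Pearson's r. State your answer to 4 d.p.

n = 5, Σx = 35, Σy = 126.3, Σx² = 245.44, Σy² = 3321.11, Σxy = 882.95
nΣxy − ΣxΣy = 4414.75 − 4420.5 = -5.75
nΣx² − (Σx)² = 1227.2 − 1225 = 2.2; nΣy² − (Σy)² = 16605.55 − 15951.69 = 653.86
r = -5.75 / √(2.2 × 653.86) = -5.75 / 37.9275 ≈ -0.1516

-0.1516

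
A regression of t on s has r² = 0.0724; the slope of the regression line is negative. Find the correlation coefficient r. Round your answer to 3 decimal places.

|r| = √0.0724 = 0.269
The association is negative, so r = −0.269.

-0.269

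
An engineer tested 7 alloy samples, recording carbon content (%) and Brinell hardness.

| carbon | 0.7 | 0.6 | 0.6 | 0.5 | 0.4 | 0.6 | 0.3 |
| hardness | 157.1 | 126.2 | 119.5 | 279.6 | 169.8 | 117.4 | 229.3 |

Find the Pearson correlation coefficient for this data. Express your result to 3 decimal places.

n = 7, Σx = 3.7, Σy = 1198.9, Σx² = 2.07, Σy² = 228256.55, Σxy = 604.34
nΣxy − ΣxΣy = 4230.38 − 4435.93 = -205.55
nΣx² − (Σx)² = 14.49 − 13.69 = 0.8; nΣy² − (Σy)² = 1597795.85 − 1437361.21 = 160434.64
r = -205.55 / √(0.8 × 160434.64) = -205.55 / 358.2565 ≈ -0.574

-0.574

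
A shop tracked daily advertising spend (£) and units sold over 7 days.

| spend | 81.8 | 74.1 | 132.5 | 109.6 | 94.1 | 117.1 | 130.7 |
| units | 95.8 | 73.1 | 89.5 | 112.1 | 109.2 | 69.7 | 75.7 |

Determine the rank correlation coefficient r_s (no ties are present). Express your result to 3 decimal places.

-0.107

Rank spend: 2, 1, 7, 4, 3, 5, 6
Rank units: 5, 2, 4, 7, 6, 1, 3
d = rank(spend) − rank(units): -3, -1, 3, -3, -3, 4, 3; Σd² = 62
ρ = 1 − 6Σd² / [n(n²−1)] = 1 − 6×62 / (7×48) = 1 − 372/336 ≈ -0.107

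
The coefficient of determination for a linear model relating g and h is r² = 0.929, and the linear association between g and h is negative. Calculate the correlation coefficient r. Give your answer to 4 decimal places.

|r| = √0.929 = 0.9638
The association is negative, so r = −0.9638.

-0.9638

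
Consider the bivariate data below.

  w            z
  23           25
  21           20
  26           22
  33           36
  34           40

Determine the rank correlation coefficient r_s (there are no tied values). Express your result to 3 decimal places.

0.900

Rank w: 2, 1, 3, 4, 5
Rank z: 3, 1, 2, 4, 5
d = rank(w) − rank(z): -1, 0, 1, 0, 0; Σd² = 2
ρ = 1 − 6Σd² / [n(n²−1)] = 1 − 6×2 / (5×24) = 1 − 12/120 ≈ 0.900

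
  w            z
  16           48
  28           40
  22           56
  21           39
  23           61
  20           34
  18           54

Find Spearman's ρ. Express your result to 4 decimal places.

0.2143

Rank w: 1, 7, 5, 4, 6, 3, 2
Rank z: 4, 3, 6, 2, 7, 1, 5
d = rank(w) − rank(z): -3, 4, -1, 2, -1, 2, -3; Σd² = 44
ρ = 1 − 6Σd² / [n(n²−1)] = 1 − 6×44 / (7×48) = 1 − 264/336 ≈ 0.2143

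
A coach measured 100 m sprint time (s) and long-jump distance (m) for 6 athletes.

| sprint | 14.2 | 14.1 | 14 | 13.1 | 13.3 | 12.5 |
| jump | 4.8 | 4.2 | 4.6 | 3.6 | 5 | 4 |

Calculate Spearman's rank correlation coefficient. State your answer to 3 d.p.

Rank sprint: 6, 5, 4, 2, 3, 1
Rank jump: 5, 3, 4, 1, 6, 2
d = rank(sprint) − rank(jump): 1, 2, 0, 1, -3, -1; Σd² = 16
ρ = 1 − 6Σd² / [n(n²−1)] = 1 − 6×16 / (6×35) = 1 − 96/210 ≈ 0.543

0.543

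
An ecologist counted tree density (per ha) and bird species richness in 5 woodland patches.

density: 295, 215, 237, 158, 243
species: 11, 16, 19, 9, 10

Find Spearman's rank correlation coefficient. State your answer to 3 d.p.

0.200

Rank density: 5, 2, 3, 1, 4
Rank species: 3, 4, 5, 1, 2
d = rank(density) − rank(species): 2, -2, -2, 0, 2; Σd² = 16
ρ = 1 − 6Σd² / [n(n²−1)] = 1 − 6×16 / (5×24) = 1 − 96/120 ≈ 0.200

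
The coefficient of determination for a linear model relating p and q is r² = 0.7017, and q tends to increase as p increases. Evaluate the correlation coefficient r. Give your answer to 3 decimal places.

|r| = √0.7017 = 0.838
The association is positive, so r = 0.838.

0.838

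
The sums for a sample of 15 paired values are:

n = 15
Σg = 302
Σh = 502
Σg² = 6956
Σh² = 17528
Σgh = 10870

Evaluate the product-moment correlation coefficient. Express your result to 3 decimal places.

r = (nΣgh − ΣgΣh) / √[(nΣg² − (Σg)²)(nΣh² − (Σh)²)]
Numerator: 15×10870 − 302×502 = 11446
Denominator: √[(104340 − 91204)(262920 − 252004)] = √[13136 × 10916] = 11974.6639
r = 11446 / 11974.6639 ≈ 0.956

0.956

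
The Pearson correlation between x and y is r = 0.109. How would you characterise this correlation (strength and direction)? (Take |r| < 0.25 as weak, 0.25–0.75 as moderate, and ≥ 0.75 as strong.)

r = 0.109 > 0 so the relationship is positive.
|r| = 0.109, which falls in the weak range.

weak positive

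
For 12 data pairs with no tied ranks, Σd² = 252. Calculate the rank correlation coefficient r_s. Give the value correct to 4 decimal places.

0.1189

ρ = 1 − 6Σd² / [n(n²−1)] = 1 − 6×252 / (12×143)
  = 1 − 1512/1716 = 1 − 0.88112 ≈ 0.1189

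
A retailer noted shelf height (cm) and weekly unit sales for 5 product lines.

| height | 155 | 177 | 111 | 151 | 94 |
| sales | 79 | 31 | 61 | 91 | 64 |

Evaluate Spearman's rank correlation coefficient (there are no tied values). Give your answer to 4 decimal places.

Rank height: 4, 5, 2, 3, 1
Rank sales: 4, 1, 2, 5, 3
d = rank(height) − rank(sales): 0, 4, 0, -2, -2; Σd² = 24
ρ = 1 − 6Σd² / [n(n²−1)] = 1 − 6×24 / (5×24) = 1 − 144/120 ≈ -0.2000

-0.2000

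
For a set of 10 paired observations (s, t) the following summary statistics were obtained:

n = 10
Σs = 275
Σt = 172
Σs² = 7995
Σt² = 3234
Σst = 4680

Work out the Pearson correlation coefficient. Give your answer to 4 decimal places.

r = (nΣst − ΣsΣt) / √[(nΣs² − (Σs)²)(nΣt² − (Σt)²)]
Numerator: 10×4680 − 275×172 = -500
Denominator: √[(79950 − 75625)(32340 − 29584)] = √[4325 × 2756] = 3452.4919
r = -500 / 3452.4919 ≈ -0.1448

-0.1448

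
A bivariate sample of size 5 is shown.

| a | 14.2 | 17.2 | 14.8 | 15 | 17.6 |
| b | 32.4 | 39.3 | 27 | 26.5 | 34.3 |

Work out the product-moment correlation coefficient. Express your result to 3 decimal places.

0.706

n = 5, Σa = 78.8, Σb = 159.5, Σa² = 1251.28, Σb² = 5201.99, Σab = 2536.82
nΣab − ΣaΣb = 12684.1 − 12568.6 = 115.5
nΣa² − (Σa)² = 6256.4 − 6209.44 = 46.96; nΣb² − (Σb)² = 26009.95 − 25440.25 = 569.7
r = 115.5 / √(46.96 × 569.7) = 115.5 / 163.5638 ≈ 0.706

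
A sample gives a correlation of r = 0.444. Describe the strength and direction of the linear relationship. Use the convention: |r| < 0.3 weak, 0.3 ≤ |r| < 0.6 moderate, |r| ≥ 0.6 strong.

moderate positive

r = 0.444 > 0 so the relationship is positive.
|r| = 0.444, which falls in the moderate range.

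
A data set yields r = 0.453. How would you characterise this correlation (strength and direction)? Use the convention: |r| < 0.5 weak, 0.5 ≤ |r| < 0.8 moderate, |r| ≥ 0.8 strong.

weak positive

r = 0.453 > 0 so the relationship is positive.
|r| = 0.453, which falls in the weak range.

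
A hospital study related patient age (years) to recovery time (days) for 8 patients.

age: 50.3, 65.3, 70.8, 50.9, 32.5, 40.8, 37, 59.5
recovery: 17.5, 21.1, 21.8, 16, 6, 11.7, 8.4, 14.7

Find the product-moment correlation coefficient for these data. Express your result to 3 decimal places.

0.938

n = 8, Σx = 407.1, Σy = 117.2, Σx² = 22027.77, Σy² = 1942.24, Σxy = 6473.73
nΣxy − ΣxΣy = 51789.84 − 47712.12 = 4077.72
nΣx² − (Σx)² = 176222.16 − 165730.41 = 10491.75; nΣy² − (Σy)² = 15537.92 − 13735.84 = 1802.08
r = 4077.72 / √(10491.75 × 1802.08) = 4077.72 / 4348.2149 ≈ 0.938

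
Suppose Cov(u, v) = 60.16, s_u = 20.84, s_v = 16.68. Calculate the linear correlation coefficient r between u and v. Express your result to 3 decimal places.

r = Cov(u,v) / (s_u · s_v) = 60.16 / (20.84 × 16.68)
  = 60.16 / 347.6112 ≈ 0.173

0.173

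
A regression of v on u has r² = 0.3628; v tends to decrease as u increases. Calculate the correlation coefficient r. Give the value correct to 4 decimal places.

|r| = √0.3628 = 0.6023
The association is negative, so r = −0.6023.

-0.6023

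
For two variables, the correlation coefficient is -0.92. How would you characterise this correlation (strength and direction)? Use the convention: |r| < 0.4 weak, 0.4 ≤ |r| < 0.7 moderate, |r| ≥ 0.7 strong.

strong negative

r = -0.92 < 0 so the relationship is negative.
|r| = 0.92, which falls in the strong range.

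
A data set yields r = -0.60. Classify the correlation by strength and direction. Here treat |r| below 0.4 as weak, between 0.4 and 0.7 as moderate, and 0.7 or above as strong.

r = -0.60 < 0 so the relationship is negative.
|r| = 0.60, which falls in the moderate range.

moderate negative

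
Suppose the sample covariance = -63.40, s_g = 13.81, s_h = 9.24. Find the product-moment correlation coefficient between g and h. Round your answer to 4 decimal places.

r = Cov(g,h) / (s_g · s_h) = -63.40 / (13.81 × 9.24)
  = -63.40 / 127.6044 ≈ -0.4968

-0.4968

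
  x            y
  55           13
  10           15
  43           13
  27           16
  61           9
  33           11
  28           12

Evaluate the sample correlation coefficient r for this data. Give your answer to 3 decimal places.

n = 7, Σx = 257, Σy = 89, Σx² = 11297, Σy² = 1165, Σxy = 3104
nΣxy − ΣxΣy = 21728 − 22873 = -1145
nΣx² − (Σx)² = 79079 − 66049 = 13030; nΣy² − (Σy)² = 8155 − 7921 = 234
r = -1145 / √(13030 × 234) = -1145 / 1746.1443 ≈ -0.656

-0.656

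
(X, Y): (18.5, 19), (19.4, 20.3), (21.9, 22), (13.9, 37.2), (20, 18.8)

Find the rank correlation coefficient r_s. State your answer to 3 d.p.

-0.300

Rank X: 2, 3, 5, 1, 4
Rank Y: 2, 3, 4, 5, 1
d = rank(X) − rank(Y): 0, 0, 1, -4, 3; Σd² = 26
ρ = 1 − 6Σd² / [n(n²−1)] = 1 − 6×26 / (5×24) = 1 − 156/120 ≈ -0.300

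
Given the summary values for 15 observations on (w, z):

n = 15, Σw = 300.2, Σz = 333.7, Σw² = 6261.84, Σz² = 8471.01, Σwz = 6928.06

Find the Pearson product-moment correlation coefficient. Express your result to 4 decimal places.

r = (nΣwz − ΣwΣz) / √[(nΣw² − (Σw)²)(nΣz² − (Σz)²)]
Numerator: 15×6928.06 − 300.2×333.7 = 3744.16
Denominator: √[(93927.6 − 90120.04)(127065.15 − 111355.69)] = √[3807.56 × 15709.46] = 7733.9971
r = 3744.16 / 7733.9971 ≈ 0.4841

0.4841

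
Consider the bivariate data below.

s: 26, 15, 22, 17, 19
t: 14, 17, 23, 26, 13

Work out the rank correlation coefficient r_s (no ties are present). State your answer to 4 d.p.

-0.3000

Rank s: 5, 1, 4, 2, 3
Rank t: 2, 3, 4, 5, 1
d = rank(s) − rank(t): 3, -2, 0, -3, 2; Σd² = 26
ρ = 1 − 6Σd² / [n(n²−1)] = 1 − 6×26 / (5×24) = 1 − 156/120 ≈ -0.3000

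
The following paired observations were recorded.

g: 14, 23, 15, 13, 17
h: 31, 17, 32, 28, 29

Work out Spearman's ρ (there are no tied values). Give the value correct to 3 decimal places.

Rank g: 2, 5, 3, 1, 4
Rank h: 4, 1, 5, 2, 3
d = rank(g) − rank(h): -2, 4, -2, -1, 1; Σd² = 26
ρ = 1 − 6Σd² / [n(n²−1)] = 1 − 6×26 / (5×24) = 1 − 156/120 ≈ -0.300

-0.300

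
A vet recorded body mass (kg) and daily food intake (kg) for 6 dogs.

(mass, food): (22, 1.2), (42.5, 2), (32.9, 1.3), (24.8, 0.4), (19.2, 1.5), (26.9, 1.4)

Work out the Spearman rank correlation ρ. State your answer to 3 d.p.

0.314

Rank mass: 2, 6, 5, 3, 1, 4
Rank food: 2, 6, 3, 1, 5, 4
d = rank(mass) − rank(food): 0, 0, 2, 2, -4, 0; Σd² = 24
ρ = 1 − 6Σd² / [n(n²−1)] = 1 − 6×24 / (6×35) = 1 − 144/210 ≈ 0.314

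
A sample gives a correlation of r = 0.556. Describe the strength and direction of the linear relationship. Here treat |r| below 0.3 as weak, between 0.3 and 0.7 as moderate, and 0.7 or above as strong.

r = 0.556 > 0 so the relationship is positive.
|r| = 0.556, which falls in the moderate range.

moderate positive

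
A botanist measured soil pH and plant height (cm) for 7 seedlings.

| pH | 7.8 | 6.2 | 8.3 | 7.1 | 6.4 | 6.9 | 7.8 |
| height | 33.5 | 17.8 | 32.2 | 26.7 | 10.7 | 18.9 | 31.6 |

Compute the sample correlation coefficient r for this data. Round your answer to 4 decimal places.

n = 7, Σx = 50.5, Σy = 171.4, Σx² = 367.99, Σy² = 4659.08, Σxy = 1273.86
nΣxy − ΣxΣy = 8917.02 − 8655.7 = 261.32
nΣx² − (Σx)² = 2575.93 − 2550.25 = 25.68; nΣy² − (Σy)² = 32613.56 − 29377.96 = 3235.6
r = 261.32 / √(25.68 × 3235.6) = 261.32 / 288.2537 ≈ 0.9066

0.9066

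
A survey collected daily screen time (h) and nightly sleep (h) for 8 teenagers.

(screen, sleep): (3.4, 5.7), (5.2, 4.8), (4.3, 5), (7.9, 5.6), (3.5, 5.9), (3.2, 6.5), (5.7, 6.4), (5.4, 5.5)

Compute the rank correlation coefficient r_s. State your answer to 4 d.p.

-0.3333

Rank screen: 2, 5, 4, 8, 3, 1, 7, 6
Rank sleep: 5, 1, 2, 4, 6, 8, 7, 3
d = rank(screen) − rank(sleep): -3, 4, 2, 4, -3, -7, 0, 3; Σd² = 112
ρ = 1 − 6Σd² / [n(n²−1)] = 1 − 6×112 / (8×63) = 1 − 672/504 ≈ -0.3333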